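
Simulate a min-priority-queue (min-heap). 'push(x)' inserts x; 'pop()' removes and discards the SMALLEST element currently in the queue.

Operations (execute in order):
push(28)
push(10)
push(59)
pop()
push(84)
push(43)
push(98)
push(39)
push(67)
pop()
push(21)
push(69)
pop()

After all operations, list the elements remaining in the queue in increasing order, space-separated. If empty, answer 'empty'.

push(28): heap contents = [28]
push(10): heap contents = [10, 28]
push(59): heap contents = [10, 28, 59]
pop() → 10: heap contents = [28, 59]
push(84): heap contents = [28, 59, 84]
push(43): heap contents = [28, 43, 59, 84]
push(98): heap contents = [28, 43, 59, 84, 98]
push(39): heap contents = [28, 39, 43, 59, 84, 98]
push(67): heap contents = [28, 39, 43, 59, 67, 84, 98]
pop() → 28: heap contents = [39, 43, 59, 67, 84, 98]
push(21): heap contents = [21, 39, 43, 59, 67, 84, 98]
push(69): heap contents = [21, 39, 43, 59, 67, 69, 84, 98]
pop() → 21: heap contents = [39, 43, 59, 67, 69, 84, 98]

Answer: 39 43 59 67 69 84 98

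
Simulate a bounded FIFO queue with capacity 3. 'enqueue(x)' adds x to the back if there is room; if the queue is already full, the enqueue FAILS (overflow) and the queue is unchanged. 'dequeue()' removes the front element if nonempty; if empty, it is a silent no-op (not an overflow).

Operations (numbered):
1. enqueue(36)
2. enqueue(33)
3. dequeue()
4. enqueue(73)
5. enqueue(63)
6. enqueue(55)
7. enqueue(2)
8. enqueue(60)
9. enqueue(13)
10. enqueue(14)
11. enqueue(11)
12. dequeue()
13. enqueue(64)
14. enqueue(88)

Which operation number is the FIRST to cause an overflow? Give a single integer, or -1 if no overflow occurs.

1. enqueue(36): size=1
2. enqueue(33): size=2
3. dequeue(): size=1
4. enqueue(73): size=2
5. enqueue(63): size=3
6. enqueue(55): size=3=cap → OVERFLOW (fail)
7. enqueue(2): size=3=cap → OVERFLOW (fail)
8. enqueue(60): size=3=cap → OVERFLOW (fail)
9. enqueue(13): size=3=cap → OVERFLOW (fail)
10. enqueue(14): size=3=cap → OVERFLOW (fail)
11. enqueue(11): size=3=cap → OVERFLOW (fail)
12. dequeue(): size=2
13. enqueue(64): size=3
14. enqueue(88): size=3=cap → OVERFLOW (fail)

Answer: 6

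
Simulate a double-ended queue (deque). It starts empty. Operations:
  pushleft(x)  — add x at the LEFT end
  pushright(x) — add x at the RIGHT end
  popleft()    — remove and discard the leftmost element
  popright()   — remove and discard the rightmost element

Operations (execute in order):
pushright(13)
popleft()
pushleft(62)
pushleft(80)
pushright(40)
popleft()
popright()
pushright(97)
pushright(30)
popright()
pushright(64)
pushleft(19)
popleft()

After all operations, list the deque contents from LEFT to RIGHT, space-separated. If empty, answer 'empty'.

Answer: 62 97 64

Derivation:
pushright(13): [13]
popleft(): []
pushleft(62): [62]
pushleft(80): [80, 62]
pushright(40): [80, 62, 40]
popleft(): [62, 40]
popright(): [62]
pushright(97): [62, 97]
pushright(30): [62, 97, 30]
popright(): [62, 97]
pushright(64): [62, 97, 64]
pushleft(19): [19, 62, 97, 64]
popleft(): [62, 97, 64]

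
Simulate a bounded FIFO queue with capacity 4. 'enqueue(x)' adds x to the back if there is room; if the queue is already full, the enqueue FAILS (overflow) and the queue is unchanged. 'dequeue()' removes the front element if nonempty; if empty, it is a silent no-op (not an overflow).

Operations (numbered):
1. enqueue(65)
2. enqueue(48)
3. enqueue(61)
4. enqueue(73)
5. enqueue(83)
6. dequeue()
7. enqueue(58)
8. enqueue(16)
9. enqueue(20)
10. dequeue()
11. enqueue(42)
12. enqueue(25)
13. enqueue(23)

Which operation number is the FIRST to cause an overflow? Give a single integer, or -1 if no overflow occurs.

1. enqueue(65): size=1
2. enqueue(48): size=2
3. enqueue(61): size=3
4. enqueue(73): size=4
5. enqueue(83): size=4=cap → OVERFLOW (fail)
6. dequeue(): size=3
7. enqueue(58): size=4
8. enqueue(16): size=4=cap → OVERFLOW (fail)
9. enqueue(20): size=4=cap → OVERFLOW (fail)
10. dequeue(): size=3
11. enqueue(42): size=4
12. enqueue(25): size=4=cap → OVERFLOW (fail)
13. enqueue(23): size=4=cap → OVERFLOW (fail)

Answer: 5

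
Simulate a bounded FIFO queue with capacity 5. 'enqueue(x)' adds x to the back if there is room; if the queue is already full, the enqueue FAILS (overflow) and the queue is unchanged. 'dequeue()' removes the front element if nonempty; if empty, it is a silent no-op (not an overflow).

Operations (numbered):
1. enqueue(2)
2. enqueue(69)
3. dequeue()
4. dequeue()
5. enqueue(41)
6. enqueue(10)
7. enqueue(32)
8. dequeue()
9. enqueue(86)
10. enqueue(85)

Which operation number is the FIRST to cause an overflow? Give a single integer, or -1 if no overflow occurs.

Answer: -1

Derivation:
1. enqueue(2): size=1
2. enqueue(69): size=2
3. dequeue(): size=1
4. dequeue(): size=0
5. enqueue(41): size=1
6. enqueue(10): size=2
7. enqueue(32): size=3
8. dequeue(): size=2
9. enqueue(86): size=3
10. enqueue(85): size=4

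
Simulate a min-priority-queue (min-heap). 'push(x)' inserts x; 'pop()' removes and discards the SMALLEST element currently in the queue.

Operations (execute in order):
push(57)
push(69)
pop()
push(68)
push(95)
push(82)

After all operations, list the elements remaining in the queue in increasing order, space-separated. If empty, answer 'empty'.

Answer: 68 69 82 95

Derivation:
push(57): heap contents = [57]
push(69): heap contents = [57, 69]
pop() → 57: heap contents = [69]
push(68): heap contents = [68, 69]
push(95): heap contents = [68, 69, 95]
push(82): heap contents = [68, 69, 82, 95]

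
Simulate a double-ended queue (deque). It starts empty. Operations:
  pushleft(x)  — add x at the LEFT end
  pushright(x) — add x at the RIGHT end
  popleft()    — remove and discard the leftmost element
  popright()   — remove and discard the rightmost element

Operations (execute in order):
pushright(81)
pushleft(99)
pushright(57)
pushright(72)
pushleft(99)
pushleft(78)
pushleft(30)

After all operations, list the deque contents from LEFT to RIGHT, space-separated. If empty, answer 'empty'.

Answer: 30 78 99 99 81 57 72

Derivation:
pushright(81): [81]
pushleft(99): [99, 81]
pushright(57): [99, 81, 57]
pushright(72): [99, 81, 57, 72]
pushleft(99): [99, 99, 81, 57, 72]
pushleft(78): [78, 99, 99, 81, 57, 72]
pushleft(30): [30, 78, 99, 99, 81, 57, 72]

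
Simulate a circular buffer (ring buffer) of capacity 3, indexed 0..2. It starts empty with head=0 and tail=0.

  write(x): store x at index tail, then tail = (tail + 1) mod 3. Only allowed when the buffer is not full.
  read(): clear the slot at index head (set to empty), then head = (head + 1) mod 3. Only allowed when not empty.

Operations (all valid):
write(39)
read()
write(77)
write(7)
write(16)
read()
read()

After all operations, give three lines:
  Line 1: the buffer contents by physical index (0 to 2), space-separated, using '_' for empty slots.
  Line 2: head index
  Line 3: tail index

Answer: 16 _ _
0
1

Derivation:
write(39): buf=[39 _ _], head=0, tail=1, size=1
read(): buf=[_ _ _], head=1, tail=1, size=0
write(77): buf=[_ 77 _], head=1, tail=2, size=1
write(7): buf=[_ 77 7], head=1, tail=0, size=2
write(16): buf=[16 77 7], head=1, tail=1, size=3
read(): buf=[16 _ 7], head=2, tail=1, size=2
read(): buf=[16 _ _], head=0, tail=1, size=1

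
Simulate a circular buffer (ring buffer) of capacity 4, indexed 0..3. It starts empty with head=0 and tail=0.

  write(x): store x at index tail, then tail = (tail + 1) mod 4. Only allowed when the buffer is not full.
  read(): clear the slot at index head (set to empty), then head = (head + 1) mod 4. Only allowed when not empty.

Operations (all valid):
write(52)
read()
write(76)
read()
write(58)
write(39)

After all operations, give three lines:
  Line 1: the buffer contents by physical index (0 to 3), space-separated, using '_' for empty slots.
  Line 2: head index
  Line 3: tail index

write(52): buf=[52 _ _ _], head=0, tail=1, size=1
read(): buf=[_ _ _ _], head=1, tail=1, size=0
write(76): buf=[_ 76 _ _], head=1, tail=2, size=1
read(): buf=[_ _ _ _], head=2, tail=2, size=0
write(58): buf=[_ _ 58 _], head=2, tail=3, size=1
write(39): buf=[_ _ 58 39], head=2, tail=0, size=2

Answer: _ _ 58 39
2
0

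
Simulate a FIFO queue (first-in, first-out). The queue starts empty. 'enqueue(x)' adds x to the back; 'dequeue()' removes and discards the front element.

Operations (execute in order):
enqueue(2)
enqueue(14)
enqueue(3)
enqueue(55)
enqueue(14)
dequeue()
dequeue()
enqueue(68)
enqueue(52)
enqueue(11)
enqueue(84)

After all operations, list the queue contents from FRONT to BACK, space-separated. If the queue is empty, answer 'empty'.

Answer: 3 55 14 68 52 11 84

Derivation:
enqueue(2): [2]
enqueue(14): [2, 14]
enqueue(3): [2, 14, 3]
enqueue(55): [2, 14, 3, 55]
enqueue(14): [2, 14, 3, 55, 14]
dequeue(): [14, 3, 55, 14]
dequeue(): [3, 55, 14]
enqueue(68): [3, 55, 14, 68]
enqueue(52): [3, 55, 14, 68, 52]
enqueue(11): [3, 55, 14, 68, 52, 11]
enqueue(84): [3, 55, 14, 68, 52, 11, 84]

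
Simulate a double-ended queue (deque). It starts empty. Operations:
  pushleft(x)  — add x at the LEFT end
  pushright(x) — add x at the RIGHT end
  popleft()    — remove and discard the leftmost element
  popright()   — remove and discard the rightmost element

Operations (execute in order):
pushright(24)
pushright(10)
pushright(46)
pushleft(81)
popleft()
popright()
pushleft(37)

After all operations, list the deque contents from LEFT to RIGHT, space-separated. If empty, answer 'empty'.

Answer: 37 24 10

Derivation:
pushright(24): [24]
pushright(10): [24, 10]
pushright(46): [24, 10, 46]
pushleft(81): [81, 24, 10, 46]
popleft(): [24, 10, 46]
popright(): [24, 10]
pushleft(37): [37, 24, 10]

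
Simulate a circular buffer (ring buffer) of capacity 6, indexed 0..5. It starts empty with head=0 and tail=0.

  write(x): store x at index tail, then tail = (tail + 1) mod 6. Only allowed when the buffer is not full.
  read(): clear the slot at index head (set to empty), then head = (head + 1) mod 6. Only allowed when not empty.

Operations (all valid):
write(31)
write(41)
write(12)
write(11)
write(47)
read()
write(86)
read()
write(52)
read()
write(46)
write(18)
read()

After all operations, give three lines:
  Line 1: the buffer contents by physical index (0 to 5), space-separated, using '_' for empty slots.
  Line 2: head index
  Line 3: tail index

write(31): buf=[31 _ _ _ _ _], head=0, tail=1, size=1
write(41): buf=[31 41 _ _ _ _], head=0, tail=2, size=2
write(12): buf=[31 41 12 _ _ _], head=0, tail=3, size=3
write(11): buf=[31 41 12 11 _ _], head=0, tail=4, size=4
write(47): buf=[31 41 12 11 47 _], head=0, tail=5, size=5
read(): buf=[_ 41 12 11 47 _], head=1, tail=5, size=4
write(86): buf=[_ 41 12 11 47 86], head=1, tail=0, size=5
read(): buf=[_ _ 12 11 47 86], head=2, tail=0, size=4
write(52): buf=[52 _ 12 11 47 86], head=2, tail=1, size=5
read(): buf=[52 _ _ 11 47 86], head=3, tail=1, size=4
write(46): buf=[52 46 _ 11 47 86], head=3, tail=2, size=5
write(18): buf=[52 46 18 11 47 86], head=3, tail=3, size=6
read(): buf=[52 46 18 _ 47 86], head=4, tail=3, size=5

Answer: 52 46 18 _ 47 86
4
3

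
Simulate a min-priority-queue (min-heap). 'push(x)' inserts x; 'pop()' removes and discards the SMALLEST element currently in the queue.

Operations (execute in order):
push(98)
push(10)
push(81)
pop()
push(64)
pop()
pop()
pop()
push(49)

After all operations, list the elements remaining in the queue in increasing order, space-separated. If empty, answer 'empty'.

Answer: 49

Derivation:
push(98): heap contents = [98]
push(10): heap contents = [10, 98]
push(81): heap contents = [10, 81, 98]
pop() → 10: heap contents = [81, 98]
push(64): heap contents = [64, 81, 98]
pop() → 64: heap contents = [81, 98]
pop() → 81: heap contents = [98]
pop() → 98: heap contents = []
push(49): heap contents = [49]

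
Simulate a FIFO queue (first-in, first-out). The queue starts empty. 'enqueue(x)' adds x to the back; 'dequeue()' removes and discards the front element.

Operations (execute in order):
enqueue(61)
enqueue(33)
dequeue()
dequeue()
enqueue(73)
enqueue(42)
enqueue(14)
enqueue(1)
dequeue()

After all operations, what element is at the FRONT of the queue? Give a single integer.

enqueue(61): queue = [61]
enqueue(33): queue = [61, 33]
dequeue(): queue = [33]
dequeue(): queue = []
enqueue(73): queue = [73]
enqueue(42): queue = [73, 42]
enqueue(14): queue = [73, 42, 14]
enqueue(1): queue = [73, 42, 14, 1]
dequeue(): queue = [42, 14, 1]

Answer: 42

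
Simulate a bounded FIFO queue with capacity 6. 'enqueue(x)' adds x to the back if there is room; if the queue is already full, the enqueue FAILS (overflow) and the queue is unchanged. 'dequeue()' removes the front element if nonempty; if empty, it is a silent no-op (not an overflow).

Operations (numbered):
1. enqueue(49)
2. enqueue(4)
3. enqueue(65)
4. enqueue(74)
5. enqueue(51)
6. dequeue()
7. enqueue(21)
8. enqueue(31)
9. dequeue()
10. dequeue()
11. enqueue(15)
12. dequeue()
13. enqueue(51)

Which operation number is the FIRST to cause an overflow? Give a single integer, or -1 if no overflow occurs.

Answer: -1

Derivation:
1. enqueue(49): size=1
2. enqueue(4): size=2
3. enqueue(65): size=3
4. enqueue(74): size=4
5. enqueue(51): size=5
6. dequeue(): size=4
7. enqueue(21): size=5
8. enqueue(31): size=6
9. dequeue(): size=5
10. dequeue(): size=4
11. enqueue(15): size=5
12. dequeue(): size=4
13. enqueue(51): size=5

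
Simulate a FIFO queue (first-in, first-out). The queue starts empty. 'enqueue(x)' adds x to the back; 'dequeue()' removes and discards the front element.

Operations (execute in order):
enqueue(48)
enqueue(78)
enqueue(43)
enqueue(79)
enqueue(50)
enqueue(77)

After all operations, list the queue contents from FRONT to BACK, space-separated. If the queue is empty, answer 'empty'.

Answer: 48 78 43 79 50 77

Derivation:
enqueue(48): [48]
enqueue(78): [48, 78]
enqueue(43): [48, 78, 43]
enqueue(79): [48, 78, 43, 79]
enqueue(50): [48, 78, 43, 79, 50]
enqueue(77): [48, 78, 43, 79, 50, 77]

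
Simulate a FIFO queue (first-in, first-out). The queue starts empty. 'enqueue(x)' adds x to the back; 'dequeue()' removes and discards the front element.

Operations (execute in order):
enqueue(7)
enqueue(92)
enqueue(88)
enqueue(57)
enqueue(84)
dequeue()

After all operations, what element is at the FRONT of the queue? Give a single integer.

enqueue(7): queue = [7]
enqueue(92): queue = [7, 92]
enqueue(88): queue = [7, 92, 88]
enqueue(57): queue = [7, 92, 88, 57]
enqueue(84): queue = [7, 92, 88, 57, 84]
dequeue(): queue = [92, 88, 57, 84]

Answer: 92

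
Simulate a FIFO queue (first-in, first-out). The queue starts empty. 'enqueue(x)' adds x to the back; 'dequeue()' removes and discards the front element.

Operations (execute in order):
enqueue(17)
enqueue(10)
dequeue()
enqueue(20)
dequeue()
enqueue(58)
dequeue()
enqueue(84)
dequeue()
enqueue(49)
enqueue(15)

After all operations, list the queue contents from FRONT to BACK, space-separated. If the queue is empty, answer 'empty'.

enqueue(17): [17]
enqueue(10): [17, 10]
dequeue(): [10]
enqueue(20): [10, 20]
dequeue(): [20]
enqueue(58): [20, 58]
dequeue(): [58]
enqueue(84): [58, 84]
dequeue(): [84]
enqueue(49): [84, 49]
enqueue(15): [84, 49, 15]

Answer: 84 49 15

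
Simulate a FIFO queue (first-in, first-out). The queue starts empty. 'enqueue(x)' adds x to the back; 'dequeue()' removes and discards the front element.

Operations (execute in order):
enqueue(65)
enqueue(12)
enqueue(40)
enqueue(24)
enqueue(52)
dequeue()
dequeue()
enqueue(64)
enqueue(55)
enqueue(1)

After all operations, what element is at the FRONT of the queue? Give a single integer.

enqueue(65): queue = [65]
enqueue(12): queue = [65, 12]
enqueue(40): queue = [65, 12, 40]
enqueue(24): queue = [65, 12, 40, 24]
enqueue(52): queue = [65, 12, 40, 24, 52]
dequeue(): queue = [12, 40, 24, 52]
dequeue(): queue = [40, 24, 52]
enqueue(64): queue = [40, 24, 52, 64]
enqueue(55): queue = [40, 24, 52, 64, 55]
enqueue(1): queue = [40, 24, 52, 64, 55, 1]

Answer: 40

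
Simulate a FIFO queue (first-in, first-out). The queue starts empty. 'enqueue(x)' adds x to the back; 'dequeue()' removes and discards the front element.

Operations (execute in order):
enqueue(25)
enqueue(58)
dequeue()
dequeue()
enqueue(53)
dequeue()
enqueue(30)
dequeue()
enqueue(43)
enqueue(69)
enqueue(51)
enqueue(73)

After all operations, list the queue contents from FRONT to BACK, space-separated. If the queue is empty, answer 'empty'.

enqueue(25): [25]
enqueue(58): [25, 58]
dequeue(): [58]
dequeue(): []
enqueue(53): [53]
dequeue(): []
enqueue(30): [30]
dequeue(): []
enqueue(43): [43]
enqueue(69): [43, 69]
enqueue(51): [43, 69, 51]
enqueue(73): [43, 69, 51, 73]

Answer: 43 69 51 73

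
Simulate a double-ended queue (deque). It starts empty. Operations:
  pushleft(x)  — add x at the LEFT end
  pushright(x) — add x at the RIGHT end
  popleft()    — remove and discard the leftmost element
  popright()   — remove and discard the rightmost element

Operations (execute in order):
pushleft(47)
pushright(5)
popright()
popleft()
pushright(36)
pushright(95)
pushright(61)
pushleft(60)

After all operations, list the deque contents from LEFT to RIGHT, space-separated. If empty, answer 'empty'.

pushleft(47): [47]
pushright(5): [47, 5]
popright(): [47]
popleft(): []
pushright(36): [36]
pushright(95): [36, 95]
pushright(61): [36, 95, 61]
pushleft(60): [60, 36, 95, 61]

Answer: 60 36 95 61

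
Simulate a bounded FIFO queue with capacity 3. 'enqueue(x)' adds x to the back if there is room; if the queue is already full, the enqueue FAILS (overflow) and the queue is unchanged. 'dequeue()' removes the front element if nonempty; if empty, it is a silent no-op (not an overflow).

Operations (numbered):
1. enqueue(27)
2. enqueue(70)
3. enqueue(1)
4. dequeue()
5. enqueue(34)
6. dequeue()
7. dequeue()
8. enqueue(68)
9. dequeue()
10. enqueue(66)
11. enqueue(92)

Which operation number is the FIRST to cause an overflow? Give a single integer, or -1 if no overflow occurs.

Answer: -1

Derivation:
1. enqueue(27): size=1
2. enqueue(70): size=2
3. enqueue(1): size=3
4. dequeue(): size=2
5. enqueue(34): size=3
6. dequeue(): size=2
7. dequeue(): size=1
8. enqueue(68): size=2
9. dequeue(): size=1
10. enqueue(66): size=2
11. enqueue(92): size=3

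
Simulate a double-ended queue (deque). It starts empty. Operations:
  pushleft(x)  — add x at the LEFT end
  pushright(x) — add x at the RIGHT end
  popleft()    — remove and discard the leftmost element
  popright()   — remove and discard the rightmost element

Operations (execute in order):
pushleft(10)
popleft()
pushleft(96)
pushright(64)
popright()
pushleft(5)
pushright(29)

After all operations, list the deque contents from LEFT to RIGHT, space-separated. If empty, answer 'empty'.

pushleft(10): [10]
popleft(): []
pushleft(96): [96]
pushright(64): [96, 64]
popright(): [96]
pushleft(5): [5, 96]
pushright(29): [5, 96, 29]

Answer: 5 96 29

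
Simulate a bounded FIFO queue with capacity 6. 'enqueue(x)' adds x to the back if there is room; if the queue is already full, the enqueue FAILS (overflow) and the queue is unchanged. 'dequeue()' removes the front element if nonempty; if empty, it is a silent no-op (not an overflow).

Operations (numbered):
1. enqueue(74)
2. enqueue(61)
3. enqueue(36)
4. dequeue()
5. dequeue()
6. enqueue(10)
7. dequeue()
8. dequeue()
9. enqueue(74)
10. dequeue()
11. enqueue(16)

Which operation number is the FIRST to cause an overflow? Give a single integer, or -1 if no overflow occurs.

Answer: -1

Derivation:
1. enqueue(74): size=1
2. enqueue(61): size=2
3. enqueue(36): size=3
4. dequeue(): size=2
5. dequeue(): size=1
6. enqueue(10): size=2
7. dequeue(): size=1
8. dequeue(): size=0
9. enqueue(74): size=1
10. dequeue(): size=0
11. enqueue(16): size=1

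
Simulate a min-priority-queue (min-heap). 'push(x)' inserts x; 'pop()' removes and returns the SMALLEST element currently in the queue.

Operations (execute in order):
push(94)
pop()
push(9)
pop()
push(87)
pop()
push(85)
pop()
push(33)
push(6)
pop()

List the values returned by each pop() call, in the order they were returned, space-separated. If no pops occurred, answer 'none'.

push(94): heap contents = [94]
pop() → 94: heap contents = []
push(9): heap contents = [9]
pop() → 9: heap contents = []
push(87): heap contents = [87]
pop() → 87: heap contents = []
push(85): heap contents = [85]
pop() → 85: heap contents = []
push(33): heap contents = [33]
push(6): heap contents = [6, 33]
pop() → 6: heap contents = [33]

Answer: 94 9 87 85 6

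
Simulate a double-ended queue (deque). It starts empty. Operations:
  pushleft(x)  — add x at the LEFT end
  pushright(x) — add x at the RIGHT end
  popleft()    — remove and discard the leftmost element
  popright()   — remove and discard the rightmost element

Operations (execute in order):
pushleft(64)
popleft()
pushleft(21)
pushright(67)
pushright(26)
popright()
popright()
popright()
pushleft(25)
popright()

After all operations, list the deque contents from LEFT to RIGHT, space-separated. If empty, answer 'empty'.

Answer: empty

Derivation:
pushleft(64): [64]
popleft(): []
pushleft(21): [21]
pushright(67): [21, 67]
pushright(26): [21, 67, 26]
popright(): [21, 67]
popright(): [21]
popright(): []
pushleft(25): [25]
popright(): []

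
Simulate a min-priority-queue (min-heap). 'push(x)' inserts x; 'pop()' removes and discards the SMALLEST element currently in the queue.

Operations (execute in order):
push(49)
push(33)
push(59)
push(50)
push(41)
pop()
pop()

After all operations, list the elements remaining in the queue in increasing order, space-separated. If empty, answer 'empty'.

push(49): heap contents = [49]
push(33): heap contents = [33, 49]
push(59): heap contents = [33, 49, 59]
push(50): heap contents = [33, 49, 50, 59]
push(41): heap contents = [33, 41, 49, 50, 59]
pop() → 33: heap contents = [41, 49, 50, 59]
pop() → 41: heap contents = [49, 50, 59]

Answer: 49 50 59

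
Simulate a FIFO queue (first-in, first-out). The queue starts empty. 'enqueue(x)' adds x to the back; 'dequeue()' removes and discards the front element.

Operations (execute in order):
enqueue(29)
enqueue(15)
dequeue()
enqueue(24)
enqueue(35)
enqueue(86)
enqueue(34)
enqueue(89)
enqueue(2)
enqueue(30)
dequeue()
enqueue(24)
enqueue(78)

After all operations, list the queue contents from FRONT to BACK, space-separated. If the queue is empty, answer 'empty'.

Answer: 24 35 86 34 89 2 30 24 78

Derivation:
enqueue(29): [29]
enqueue(15): [29, 15]
dequeue(): [15]
enqueue(24): [15, 24]
enqueue(35): [15, 24, 35]
enqueue(86): [15, 24, 35, 86]
enqueue(34): [15, 24, 35, 86, 34]
enqueue(89): [15, 24, 35, 86, 34, 89]
enqueue(2): [15, 24, 35, 86, 34, 89, 2]
enqueue(30): [15, 24, 35, 86, 34, 89, 2, 30]
dequeue(): [24, 35, 86, 34, 89, 2, 30]
enqueue(24): [24, 35, 86, 34, 89, 2, 30, 24]
enqueue(78): [24, 35, 86, 34, 89, 2, 30, 24, 78]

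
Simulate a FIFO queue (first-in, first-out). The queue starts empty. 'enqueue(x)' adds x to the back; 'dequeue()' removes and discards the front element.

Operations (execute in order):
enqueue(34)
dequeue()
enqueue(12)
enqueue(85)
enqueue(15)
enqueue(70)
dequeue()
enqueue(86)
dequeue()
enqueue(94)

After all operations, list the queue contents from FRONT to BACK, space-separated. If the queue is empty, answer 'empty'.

Answer: 15 70 86 94

Derivation:
enqueue(34): [34]
dequeue(): []
enqueue(12): [12]
enqueue(85): [12, 85]
enqueue(15): [12, 85, 15]
enqueue(70): [12, 85, 15, 70]
dequeue(): [85, 15, 70]
enqueue(86): [85, 15, 70, 86]
dequeue(): [15, 70, 86]
enqueue(94): [15, 70, 86, 94]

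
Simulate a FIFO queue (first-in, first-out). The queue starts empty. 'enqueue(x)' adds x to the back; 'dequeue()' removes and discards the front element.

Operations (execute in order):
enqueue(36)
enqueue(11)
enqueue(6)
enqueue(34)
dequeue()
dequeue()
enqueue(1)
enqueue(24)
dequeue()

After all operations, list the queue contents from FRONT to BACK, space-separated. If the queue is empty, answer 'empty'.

Answer: 34 1 24

Derivation:
enqueue(36): [36]
enqueue(11): [36, 11]
enqueue(6): [36, 11, 6]
enqueue(34): [36, 11, 6, 34]
dequeue(): [11, 6, 34]
dequeue(): [6, 34]
enqueue(1): [6, 34, 1]
enqueue(24): [6, 34, 1, 24]
dequeue(): [34, 1, 24]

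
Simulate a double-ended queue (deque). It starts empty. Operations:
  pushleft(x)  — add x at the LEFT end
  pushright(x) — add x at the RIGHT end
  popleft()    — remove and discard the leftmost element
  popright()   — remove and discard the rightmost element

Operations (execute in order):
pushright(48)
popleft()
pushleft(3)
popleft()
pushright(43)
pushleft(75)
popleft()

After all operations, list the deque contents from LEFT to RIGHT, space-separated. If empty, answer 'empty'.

Answer: 43

Derivation:
pushright(48): [48]
popleft(): []
pushleft(3): [3]
popleft(): []
pushright(43): [43]
pushleft(75): [75, 43]
popleft(): [43]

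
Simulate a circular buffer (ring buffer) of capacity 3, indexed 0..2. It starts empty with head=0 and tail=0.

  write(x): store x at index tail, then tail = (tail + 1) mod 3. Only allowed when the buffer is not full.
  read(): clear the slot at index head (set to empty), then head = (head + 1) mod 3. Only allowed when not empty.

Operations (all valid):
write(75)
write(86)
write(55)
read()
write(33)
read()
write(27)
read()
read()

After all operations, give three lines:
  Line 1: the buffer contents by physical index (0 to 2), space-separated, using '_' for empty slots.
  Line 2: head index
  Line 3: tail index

Answer: _ 27 _
1
2

Derivation:
write(75): buf=[75 _ _], head=0, tail=1, size=1
write(86): buf=[75 86 _], head=0, tail=2, size=2
write(55): buf=[75 86 55], head=0, tail=0, size=3
read(): buf=[_ 86 55], head=1, tail=0, size=2
write(33): buf=[33 86 55], head=1, tail=1, size=3
read(): buf=[33 _ 55], head=2, tail=1, size=2
write(27): buf=[33 27 55], head=2, tail=2, size=3
read(): buf=[33 27 _], head=0, tail=2, size=2
read(): buf=[_ 27 _], head=1, tail=2, size=1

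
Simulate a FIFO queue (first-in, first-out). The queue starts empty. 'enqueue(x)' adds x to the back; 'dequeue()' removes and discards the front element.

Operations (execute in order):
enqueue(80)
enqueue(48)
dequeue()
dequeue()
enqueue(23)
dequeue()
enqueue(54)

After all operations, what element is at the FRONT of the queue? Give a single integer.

enqueue(80): queue = [80]
enqueue(48): queue = [80, 48]
dequeue(): queue = [48]
dequeue(): queue = []
enqueue(23): queue = [23]
dequeue(): queue = []
enqueue(54): queue = [54]

Answer: 54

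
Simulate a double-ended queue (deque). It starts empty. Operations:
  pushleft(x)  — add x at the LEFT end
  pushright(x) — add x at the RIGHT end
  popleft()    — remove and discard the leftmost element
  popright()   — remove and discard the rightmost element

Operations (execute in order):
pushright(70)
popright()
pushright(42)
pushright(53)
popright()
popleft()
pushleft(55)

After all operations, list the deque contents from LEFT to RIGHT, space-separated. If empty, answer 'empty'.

Answer: 55

Derivation:
pushright(70): [70]
popright(): []
pushright(42): [42]
pushright(53): [42, 53]
popright(): [42]
popleft(): []
pushleft(55): [55]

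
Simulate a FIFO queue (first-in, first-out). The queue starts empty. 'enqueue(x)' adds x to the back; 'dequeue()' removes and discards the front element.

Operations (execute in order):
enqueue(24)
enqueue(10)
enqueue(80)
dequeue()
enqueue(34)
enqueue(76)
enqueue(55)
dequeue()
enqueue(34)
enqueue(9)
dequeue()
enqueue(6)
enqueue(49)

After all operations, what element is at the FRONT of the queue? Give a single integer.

Answer: 34

Derivation:
enqueue(24): queue = [24]
enqueue(10): queue = [24, 10]
enqueue(80): queue = [24, 10, 80]
dequeue(): queue = [10, 80]
enqueue(34): queue = [10, 80, 34]
enqueue(76): queue = [10, 80, 34, 76]
enqueue(55): queue = [10, 80, 34, 76, 55]
dequeue(): queue = [80, 34, 76, 55]
enqueue(34): queue = [80, 34, 76, 55, 34]
enqueue(9): queue = [80, 34, 76, 55, 34, 9]
dequeue(): queue = [34, 76, 55, 34, 9]
enqueue(6): queue = [34, 76, 55, 34, 9, 6]
enqueue(49): queue = [34, 76, 55, 34, 9, 6, 49]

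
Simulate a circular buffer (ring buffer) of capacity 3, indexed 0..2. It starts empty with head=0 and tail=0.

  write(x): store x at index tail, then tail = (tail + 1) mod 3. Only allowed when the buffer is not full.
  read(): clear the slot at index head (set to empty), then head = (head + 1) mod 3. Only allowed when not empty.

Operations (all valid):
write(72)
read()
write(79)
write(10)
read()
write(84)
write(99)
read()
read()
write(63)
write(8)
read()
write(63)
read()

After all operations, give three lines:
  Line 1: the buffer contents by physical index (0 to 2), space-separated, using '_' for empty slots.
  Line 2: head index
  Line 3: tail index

Answer: 8 63 _
0
2

Derivation:
write(72): buf=[72 _ _], head=0, tail=1, size=1
read(): buf=[_ _ _], head=1, tail=1, size=0
write(79): buf=[_ 79 _], head=1, tail=2, size=1
write(10): buf=[_ 79 10], head=1, tail=0, size=2
read(): buf=[_ _ 10], head=2, tail=0, size=1
write(84): buf=[84 _ 10], head=2, tail=1, size=2
write(99): buf=[84 99 10], head=2, tail=2, size=3
read(): buf=[84 99 _], head=0, tail=2, size=2
read(): buf=[_ 99 _], head=1, tail=2, size=1
write(63): buf=[_ 99 63], head=1, tail=0, size=2
write(8): buf=[8 99 63], head=1, tail=1, size=3
read(): buf=[8 _ 63], head=2, tail=1, size=2
write(63): buf=[8 63 63], head=2, tail=2, size=3
read(): buf=[8 63 _], head=0, tail=2, size=2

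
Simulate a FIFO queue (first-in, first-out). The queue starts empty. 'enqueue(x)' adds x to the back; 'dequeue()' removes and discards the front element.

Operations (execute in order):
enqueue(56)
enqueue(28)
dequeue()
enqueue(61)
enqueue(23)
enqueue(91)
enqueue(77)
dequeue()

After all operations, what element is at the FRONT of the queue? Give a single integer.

enqueue(56): queue = [56]
enqueue(28): queue = [56, 28]
dequeue(): queue = [28]
enqueue(61): queue = [28, 61]
enqueue(23): queue = [28, 61, 23]
enqueue(91): queue = [28, 61, 23, 91]
enqueue(77): queue = [28, 61, 23, 91, 77]
dequeue(): queue = [61, 23, 91, 77]

Answer: 61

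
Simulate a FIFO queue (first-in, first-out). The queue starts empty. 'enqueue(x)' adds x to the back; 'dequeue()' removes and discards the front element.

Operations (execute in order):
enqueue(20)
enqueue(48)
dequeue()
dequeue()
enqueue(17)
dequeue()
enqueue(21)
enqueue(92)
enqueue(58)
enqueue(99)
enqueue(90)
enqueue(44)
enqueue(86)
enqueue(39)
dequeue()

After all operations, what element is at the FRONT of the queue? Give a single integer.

Answer: 92

Derivation:
enqueue(20): queue = [20]
enqueue(48): queue = [20, 48]
dequeue(): queue = [48]
dequeue(): queue = []
enqueue(17): queue = [17]
dequeue(): queue = []
enqueue(21): queue = [21]
enqueue(92): queue = [21, 92]
enqueue(58): queue = [21, 92, 58]
enqueue(99): queue = [21, 92, 58, 99]
enqueue(90): queue = [21, 92, 58, 99, 90]
enqueue(44): queue = [21, 92, 58, 99, 90, 44]
enqueue(86): queue = [21, 92, 58, 99, 90, 44, 86]
enqueue(39): queue = [21, 92, 58, 99, 90, 44, 86, 39]
dequeue(): queue = [92, 58, 99, 90, 44, 86, 39]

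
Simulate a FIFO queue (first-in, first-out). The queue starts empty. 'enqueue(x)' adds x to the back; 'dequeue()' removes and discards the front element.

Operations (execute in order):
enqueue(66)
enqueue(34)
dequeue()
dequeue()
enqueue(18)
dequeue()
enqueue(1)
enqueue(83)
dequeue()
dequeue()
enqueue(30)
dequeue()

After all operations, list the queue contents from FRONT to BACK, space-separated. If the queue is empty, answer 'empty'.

enqueue(66): [66]
enqueue(34): [66, 34]
dequeue(): [34]
dequeue(): []
enqueue(18): [18]
dequeue(): []
enqueue(1): [1]
enqueue(83): [1, 83]
dequeue(): [83]
dequeue(): []
enqueue(30): [30]
dequeue(): []

Answer: empty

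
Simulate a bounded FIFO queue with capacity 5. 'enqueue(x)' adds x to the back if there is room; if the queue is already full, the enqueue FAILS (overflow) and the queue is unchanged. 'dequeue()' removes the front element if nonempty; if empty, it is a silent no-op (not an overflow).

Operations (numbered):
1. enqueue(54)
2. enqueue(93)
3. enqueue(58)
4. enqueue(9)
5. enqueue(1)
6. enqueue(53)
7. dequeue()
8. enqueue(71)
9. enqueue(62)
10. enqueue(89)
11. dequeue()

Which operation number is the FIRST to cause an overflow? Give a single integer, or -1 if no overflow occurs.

1. enqueue(54): size=1
2. enqueue(93): size=2
3. enqueue(58): size=3
4. enqueue(9): size=4
5. enqueue(1): size=5
6. enqueue(53): size=5=cap → OVERFLOW (fail)
7. dequeue(): size=4
8. enqueue(71): size=5
9. enqueue(62): size=5=cap → OVERFLOW (fail)
10. enqueue(89): size=5=cap → OVERFLOW (fail)
11. dequeue(): size=4

Answer: 6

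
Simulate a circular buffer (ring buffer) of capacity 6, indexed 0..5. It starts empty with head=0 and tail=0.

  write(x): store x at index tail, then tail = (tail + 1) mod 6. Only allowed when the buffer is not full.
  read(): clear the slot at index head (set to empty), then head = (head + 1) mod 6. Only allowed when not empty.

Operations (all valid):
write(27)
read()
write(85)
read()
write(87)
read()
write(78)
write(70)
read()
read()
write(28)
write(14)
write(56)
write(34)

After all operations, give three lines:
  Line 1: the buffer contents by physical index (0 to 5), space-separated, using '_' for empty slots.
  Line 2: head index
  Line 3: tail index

Answer: 14 56 34 _ _ 28
5
3

Derivation:
write(27): buf=[27 _ _ _ _ _], head=0, tail=1, size=1
read(): buf=[_ _ _ _ _ _], head=1, tail=1, size=0
write(85): buf=[_ 85 _ _ _ _], head=1, tail=2, size=1
read(): buf=[_ _ _ _ _ _], head=2, tail=2, size=0
write(87): buf=[_ _ 87 _ _ _], head=2, tail=3, size=1
read(): buf=[_ _ _ _ _ _], head=3, tail=3, size=0
write(78): buf=[_ _ _ 78 _ _], head=3, tail=4, size=1
write(70): buf=[_ _ _ 78 70 _], head=3, tail=5, size=2
read(): buf=[_ _ _ _ 70 _], head=4, tail=5, size=1
read(): buf=[_ _ _ _ _ _], head=5, tail=5, size=0
write(28): buf=[_ _ _ _ _ 28], head=5, tail=0, size=1
write(14): buf=[14 _ _ _ _ 28], head=5, tail=1, size=2
write(56): buf=[14 56 _ _ _ 28], head=5, tail=2, size=3
write(34): buf=[14 56 34 _ _ 28], head=5, tail=3, size=4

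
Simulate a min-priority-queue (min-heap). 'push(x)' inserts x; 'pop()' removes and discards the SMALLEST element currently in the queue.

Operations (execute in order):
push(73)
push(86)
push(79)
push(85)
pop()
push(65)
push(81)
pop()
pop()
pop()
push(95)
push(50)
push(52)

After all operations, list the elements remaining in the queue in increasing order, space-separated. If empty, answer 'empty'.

push(73): heap contents = [73]
push(86): heap contents = [73, 86]
push(79): heap contents = [73, 79, 86]
push(85): heap contents = [73, 79, 85, 86]
pop() → 73: heap contents = [79, 85, 86]
push(65): heap contents = [65, 79, 85, 86]
push(81): heap contents = [65, 79, 81, 85, 86]
pop() → 65: heap contents = [79, 81, 85, 86]
pop() → 79: heap contents = [81, 85, 86]
pop() → 81: heap contents = [85, 86]
push(95): heap contents = [85, 86, 95]
push(50): heap contents = [50, 85, 86, 95]
push(52): heap contents = [50, 52, 85, 86, 95]

Answer: 50 52 85 86 95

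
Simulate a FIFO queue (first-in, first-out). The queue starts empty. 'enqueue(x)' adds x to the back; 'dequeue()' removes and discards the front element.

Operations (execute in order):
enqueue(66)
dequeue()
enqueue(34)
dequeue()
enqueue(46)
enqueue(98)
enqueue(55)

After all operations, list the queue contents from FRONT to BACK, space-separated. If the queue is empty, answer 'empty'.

enqueue(66): [66]
dequeue(): []
enqueue(34): [34]
dequeue(): []
enqueue(46): [46]
enqueue(98): [46, 98]
enqueue(55): [46, 98, 55]

Answer: 46 98 55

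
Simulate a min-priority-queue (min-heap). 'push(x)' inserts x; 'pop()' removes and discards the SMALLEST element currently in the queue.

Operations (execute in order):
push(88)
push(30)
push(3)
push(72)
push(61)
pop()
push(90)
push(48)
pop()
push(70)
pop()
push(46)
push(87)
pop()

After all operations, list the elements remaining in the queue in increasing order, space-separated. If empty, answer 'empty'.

Answer: 61 70 72 87 88 90

Derivation:
push(88): heap contents = [88]
push(30): heap contents = [30, 88]
push(3): heap contents = [3, 30, 88]
push(72): heap contents = [3, 30, 72, 88]
push(61): heap contents = [3, 30, 61, 72, 88]
pop() → 3: heap contents = [30, 61, 72, 88]
push(90): heap contents = [30, 61, 72, 88, 90]
push(48): heap contents = [30, 48, 61, 72, 88, 90]
pop() → 30: heap contents = [48, 61, 72, 88, 90]
push(70): heap contents = [48, 61, 70, 72, 88, 90]
pop() → 48: heap contents = [61, 70, 72, 88, 90]
push(46): heap contents = [46, 61, 70, 72, 88, 90]
push(87): heap contents = [46, 61, 70, 72, 87, 88, 90]
pop() → 46: heap contents = [61, 70, 72, 87, 88, 90]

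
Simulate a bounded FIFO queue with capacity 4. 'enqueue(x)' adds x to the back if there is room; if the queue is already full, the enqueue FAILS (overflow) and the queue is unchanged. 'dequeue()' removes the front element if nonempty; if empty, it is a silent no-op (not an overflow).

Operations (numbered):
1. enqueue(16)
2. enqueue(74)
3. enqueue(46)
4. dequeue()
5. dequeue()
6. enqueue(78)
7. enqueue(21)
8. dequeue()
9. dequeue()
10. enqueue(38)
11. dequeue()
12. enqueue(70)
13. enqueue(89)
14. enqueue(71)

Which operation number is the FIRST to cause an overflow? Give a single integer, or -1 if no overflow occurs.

Answer: -1

Derivation:
1. enqueue(16): size=1
2. enqueue(74): size=2
3. enqueue(46): size=3
4. dequeue(): size=2
5. dequeue(): size=1
6. enqueue(78): size=2
7. enqueue(21): size=3
8. dequeue(): size=2
9. dequeue(): size=1
10. enqueue(38): size=2
11. dequeue(): size=1
12. enqueue(70): size=2
13. enqueue(89): size=3
14. enqueue(71): size=4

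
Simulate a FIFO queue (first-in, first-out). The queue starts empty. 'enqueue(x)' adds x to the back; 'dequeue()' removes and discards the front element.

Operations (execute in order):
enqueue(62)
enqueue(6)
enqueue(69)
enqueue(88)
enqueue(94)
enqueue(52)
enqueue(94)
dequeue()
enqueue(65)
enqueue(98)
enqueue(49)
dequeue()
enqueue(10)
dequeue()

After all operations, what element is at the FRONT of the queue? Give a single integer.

Answer: 88

Derivation:
enqueue(62): queue = [62]
enqueue(6): queue = [62, 6]
enqueue(69): queue = [62, 6, 69]
enqueue(88): queue = [62, 6, 69, 88]
enqueue(94): queue = [62, 6, 69, 88, 94]
enqueue(52): queue = [62, 6, 69, 88, 94, 52]
enqueue(94): queue = [62, 6, 69, 88, 94, 52, 94]
dequeue(): queue = [6, 69, 88, 94, 52, 94]
enqueue(65): queue = [6, 69, 88, 94, 52, 94, 65]
enqueue(98): queue = [6, 69, 88, 94, 52, 94, 65, 98]
enqueue(49): queue = [6, 69, 88, 94, 52, 94, 65, 98, 49]
dequeue(): queue = [69, 88, 94, 52, 94, 65, 98, 49]
enqueue(10): queue = [69, 88, 94, 52, 94, 65, 98, 49, 10]
dequeue(): queue = [88, 94, 52, 94, 65, 98, 49, 10]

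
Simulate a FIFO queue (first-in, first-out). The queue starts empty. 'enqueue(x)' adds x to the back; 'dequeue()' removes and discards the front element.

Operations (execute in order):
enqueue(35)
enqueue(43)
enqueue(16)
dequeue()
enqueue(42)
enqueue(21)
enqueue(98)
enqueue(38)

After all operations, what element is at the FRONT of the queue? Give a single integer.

enqueue(35): queue = [35]
enqueue(43): queue = [35, 43]
enqueue(16): queue = [35, 43, 16]
dequeue(): queue = [43, 16]
enqueue(42): queue = [43, 16, 42]
enqueue(21): queue = [43, 16, 42, 21]
enqueue(98): queue = [43, 16, 42, 21, 98]
enqueue(38): queue = [43, 16, 42, 21, 98, 38]

Answer: 43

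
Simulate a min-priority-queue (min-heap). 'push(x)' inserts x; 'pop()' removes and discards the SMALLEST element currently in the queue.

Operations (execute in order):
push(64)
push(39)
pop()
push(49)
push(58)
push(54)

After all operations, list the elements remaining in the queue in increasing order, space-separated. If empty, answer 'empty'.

Answer: 49 54 58 64

Derivation:
push(64): heap contents = [64]
push(39): heap contents = [39, 64]
pop() → 39: heap contents = [64]
push(49): heap contents = [49, 64]
push(58): heap contents = [49, 58, 64]
push(54): heap contents = [49, 54, 58, 64]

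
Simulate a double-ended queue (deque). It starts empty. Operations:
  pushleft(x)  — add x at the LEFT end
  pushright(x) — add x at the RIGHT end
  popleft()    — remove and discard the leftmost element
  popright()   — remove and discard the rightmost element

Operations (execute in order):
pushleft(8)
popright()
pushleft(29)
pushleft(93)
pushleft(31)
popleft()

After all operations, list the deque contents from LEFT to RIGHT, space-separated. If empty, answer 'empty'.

pushleft(8): [8]
popright(): []
pushleft(29): [29]
pushleft(93): [93, 29]
pushleft(31): [31, 93, 29]
popleft(): [93, 29]

Answer: 93 29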